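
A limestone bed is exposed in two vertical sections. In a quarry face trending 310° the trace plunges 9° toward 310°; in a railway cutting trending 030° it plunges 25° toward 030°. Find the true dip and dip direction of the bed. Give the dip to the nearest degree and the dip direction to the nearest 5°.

Each apparent-dip line lies in the plane. As unit vectors (x east, y north, z up), v₁ plunges 9°→310° and v₂ plunges 25°→030°.
The plane normal is n = v₁ × v₂ ∝ (0.146, 0.391, 0.882).
Dip δ = arctan(|n_h|/n_z) = arctan(0.417/0.882) = 25.3°.
The horizontal component of n points toward azimuth atan2(n_x, n_y) = 20°, the dip direction.

true dip 25°, dip direction 020°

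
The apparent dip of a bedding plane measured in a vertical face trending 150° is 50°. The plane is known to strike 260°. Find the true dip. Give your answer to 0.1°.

51.7°

β = acute angle between strike 260° and section 150° = 70°.
tan δ = tan α / sin β = tan 50° / sin 70° = 1.1918 / 0.9397 = 1.2682
true dip = arctan 1.2682 = 51.74°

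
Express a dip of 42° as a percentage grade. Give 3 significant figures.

90.0%

grade % = 100 × tan 42° = 100 × 0.9004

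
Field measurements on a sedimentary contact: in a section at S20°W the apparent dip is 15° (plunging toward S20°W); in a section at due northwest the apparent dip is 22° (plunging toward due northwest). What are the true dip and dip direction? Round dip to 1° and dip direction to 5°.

true dip 32°, dip direction 265°

The two traces are lines in the plane: v₁ = (sin 200°·cos 15°, cos 200°·cos 15°, −sin 15°), v₂ = (sin 315°·cos 22°, cos 315°·cos 22°, −sin 22°).
Cross product v₁ × v₂ gives the pole to the plane: n ∝ (-0.510, -0.046, 0.812).
Dip δ = arctan(|n_h|/n_z) = arctan(0.512/0.812) = 32.2°.
Dip direction = azimuth of (n_x, n_y) = atan2(-0.510, -0.046) = 265°.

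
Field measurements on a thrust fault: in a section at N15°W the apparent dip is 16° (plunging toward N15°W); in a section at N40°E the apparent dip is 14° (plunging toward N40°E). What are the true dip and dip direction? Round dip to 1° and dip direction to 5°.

Represent each trace as a vector plunging at its apparent dip toward its trend (east-north-up frame): v₁ = (-0.249, 0.929, -0.276), v₂ = (0.624, 0.743, -0.242).
The plane normal is n = v₁ × v₂ ∝ (0.020, 0.232, 0.764).
Dip δ = arctan(|n_h|/n_z) = arctan(0.233/0.764) = 17.0°.
Dip direction = azimuth of (n_x, n_y) = atan2(0.020, 0.232) = 5°.

true dip 17°, dip direction 005°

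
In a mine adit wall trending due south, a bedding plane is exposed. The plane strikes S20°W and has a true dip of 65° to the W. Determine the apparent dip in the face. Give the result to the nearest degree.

The section lies 20° from the strike.
tan(apparent dip) = tan 65° · sin 20° = 0.7335
apparent dip = arctan 0.7335 = 36.26°

36°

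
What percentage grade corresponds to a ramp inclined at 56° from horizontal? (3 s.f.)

148%

grade % = 100 × tan 56° = 100 × 1.4826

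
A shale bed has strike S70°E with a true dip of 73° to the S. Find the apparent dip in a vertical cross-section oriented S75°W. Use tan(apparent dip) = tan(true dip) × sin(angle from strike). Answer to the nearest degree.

The section lies 35° from the strike.
tan α = tan 73° × sin 35° = 3.2709 × 0.5736 = 1.8761
α = arctan(1.8761) = 61.94°

62°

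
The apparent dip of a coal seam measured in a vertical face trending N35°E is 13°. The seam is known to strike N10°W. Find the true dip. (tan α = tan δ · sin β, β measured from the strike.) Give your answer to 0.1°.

The section is 45° from the strike.
tan(true dip) = tan 13° / sin 45° = 0.3265
true dip = arctan 0.3265 = 18.08°

18.1°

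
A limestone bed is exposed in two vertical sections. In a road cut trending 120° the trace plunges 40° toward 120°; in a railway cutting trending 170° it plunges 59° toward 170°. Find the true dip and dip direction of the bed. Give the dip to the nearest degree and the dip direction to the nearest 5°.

true dip 59°, dip direction 180°

Each apparent-dip line lies in the plane. As unit vectors (x east, y north, z up), v₁ plunges 40°→120° and v₂ plunges 59°→170°.
The plane normal is n = v₁ × v₂ ∝ (-0.002, -0.511, 0.302).
Dip δ = arctan(|n_h|/n_z) = arctan(0.511/0.302) = 59.4°.
The horizontal component of n points toward azimuth atan2(n_x, n_y) = 180°, the dip direction.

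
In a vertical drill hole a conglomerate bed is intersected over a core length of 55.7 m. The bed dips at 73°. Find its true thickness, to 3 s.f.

16.3 m

True thickness t = h · cos(dip) = 55.7 × cos 73°
t = 55.7 × 0.2924 = 16.285 m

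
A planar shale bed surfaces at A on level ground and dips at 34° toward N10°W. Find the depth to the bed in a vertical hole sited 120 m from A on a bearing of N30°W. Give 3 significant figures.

The hole lies 20° from the dip direction, so the down-dip offset is 120 × cos 20° = 112.76 m.
Depth = down-dip offset × tan(dip) = 112.76 × tan 34° = 112.76 × 0.6745
Depth = 76.06 m

76.1 m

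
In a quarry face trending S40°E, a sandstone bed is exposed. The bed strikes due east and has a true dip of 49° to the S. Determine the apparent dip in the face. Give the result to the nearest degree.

The strike is due east and the section trends S40°E; the acute angle between them is β = 50°.
tan(apparent dip) = tan 49° · sin 50° = 0.8812
apparent dip = arctan 0.8812 = 41.39°

41°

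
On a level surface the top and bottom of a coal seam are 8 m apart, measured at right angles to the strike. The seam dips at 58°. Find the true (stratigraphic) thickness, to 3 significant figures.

True thickness t = w · sin(dip) = 8 × sin 58°
t = 8 × 0.8480 = 6.784 m

6.78 m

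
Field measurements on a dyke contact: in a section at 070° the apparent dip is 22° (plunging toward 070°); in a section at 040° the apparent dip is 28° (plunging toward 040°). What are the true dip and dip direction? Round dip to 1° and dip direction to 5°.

true dip 29°, dip direction 030°

Represent each trace as a vector plunging at its apparent dip toward its trend (east-north-up frame): v₁ = (0.871, 0.317, -0.375), v₂ = (0.568, 0.676, -0.469).
n = v₁ × v₂ = (0.104, 0.196, 0.409) (taken with n_z > 0).
True dip = arccos(n_z / |n|) = arccos(0.8786) = 28.5°.
Dip direction = atan2(0.104, 0.196) = 28° (azimuth of n's horizontal projection).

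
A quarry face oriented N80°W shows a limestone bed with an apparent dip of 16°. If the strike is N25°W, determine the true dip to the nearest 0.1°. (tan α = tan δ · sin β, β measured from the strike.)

19.3°

β = acute angle between strike N25°W and section N80°W = 55°.
tan(true dip) = tan 16° / sin 55° = 0.3501
true dip = arctan 0.3501 = 19.29°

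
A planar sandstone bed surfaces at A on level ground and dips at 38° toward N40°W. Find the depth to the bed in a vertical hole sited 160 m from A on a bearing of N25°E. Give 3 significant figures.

The hole lies 65° from the dip direction, so the down-dip offset is 160 × cos 65° = 67.62 m.
Depth = down-dip offset × tan(dip) = 67.62 × tan 38° = 67.62 × 0.7813
Depth = 52.83 m

52.8 m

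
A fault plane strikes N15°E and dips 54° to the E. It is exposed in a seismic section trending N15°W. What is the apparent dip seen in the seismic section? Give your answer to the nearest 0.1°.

The section lies 30° from the strike.
tan α = tan 54° × sin 30° = 1.3764 × 0.5000 = 0.6882
α = arctan(0.6882) = 34.54°

34.5°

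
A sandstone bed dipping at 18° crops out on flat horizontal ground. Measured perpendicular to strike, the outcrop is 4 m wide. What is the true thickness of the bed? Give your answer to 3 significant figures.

1.24 m

True thickness t = w · sin(dip) = 4 × sin 18°
t = 4 × 0.3090 = 1.236 m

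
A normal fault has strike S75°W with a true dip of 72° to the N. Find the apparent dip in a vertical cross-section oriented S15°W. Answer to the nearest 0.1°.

69.4°

Angle between strike (S75°W) and section (S15°W): β = 60°.
tan(apparent dip) = tan 72° · sin 60° = 2.6654
apparent dip = arctan 2.6654 = 69.43°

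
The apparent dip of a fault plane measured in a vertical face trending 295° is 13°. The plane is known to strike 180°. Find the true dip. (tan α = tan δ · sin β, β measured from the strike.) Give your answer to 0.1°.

14.3°

β = acute angle between strike 180° and section 295° = 65°.
tan(true dip) = tan 13° / sin 65° = 0.2547
true dip = arctan 0.2547 = 14.29°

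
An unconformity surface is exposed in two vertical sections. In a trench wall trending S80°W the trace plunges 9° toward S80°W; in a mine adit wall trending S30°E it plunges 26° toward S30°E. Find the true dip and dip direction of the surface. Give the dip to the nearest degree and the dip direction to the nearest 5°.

Each apparent-dip line lies in the plane. As unit vectors (x east, y north, z up), v₁ plunges 9°→S80°W and v₂ plunges 26°→S30°E.
n = v₁ × v₂ = (-0.047, -0.497, 0.834) (taken with n_z > 0).
tan δ = √(n_x²+n_y²)/n_z = 0.499/0.834, so δ = 30.9°.
The horizontal component of n points toward azimuth atan2(n_x, n_y) = 185°, the dip direction.

true dip 31°, dip direction 185°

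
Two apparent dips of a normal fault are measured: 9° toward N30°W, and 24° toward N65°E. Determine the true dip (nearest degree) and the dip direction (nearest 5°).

Each apparent-dip line lies in the plane. As unit vectors (x east, y north, z up), v₁ plunges 9°→N30°W and v₂ plunges 24°→N65°E.
The plane normal is n = v₁ × v₂ ∝ (0.288, 0.330, 0.899).
Dip δ = arctan(|n_h|/n_z) = arctan(0.438/0.899) = 26.0°.
Dip direction = azimuth of (n_x, n_y) = atan2(0.288, 0.330) = 41°.

true dip 26°, dip direction 040°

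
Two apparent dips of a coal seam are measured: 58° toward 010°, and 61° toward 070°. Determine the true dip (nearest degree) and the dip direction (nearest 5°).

Represent each trace as a vector plunging at its apparent dip toward its trend (east-north-up frame): v₁ = (0.092, 0.522, -0.848), v₂ = (0.456, 0.166, -0.875).
n = v₁ × v₂ = (0.316, 0.306, 0.222) (taken with n_z > 0).
Dip δ = arctan(|n_h|/n_z) = arctan(0.440/0.222) = 63.2°.
Dip direction = atan2(0.316, 0.306) = 46° (azimuth of n's horizontal projection).

true dip 63°, dip direction 045°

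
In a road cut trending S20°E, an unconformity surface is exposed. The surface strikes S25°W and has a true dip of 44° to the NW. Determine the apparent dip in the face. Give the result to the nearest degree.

34°

The section lies 45° from the strike.
tan α = tan 44° × sin 45° = 0.9657 × 0.7071 = 0.6828
α = arctan(0.6828) = 34.33°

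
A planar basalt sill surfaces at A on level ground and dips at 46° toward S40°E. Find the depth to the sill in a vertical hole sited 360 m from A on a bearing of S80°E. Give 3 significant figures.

The hole lies 40° from the dip direction, so the down-dip offset is 360 × cos 40° = 275.78 m.
Depth = down-dip offset × tan(dip) = 275.78 × tan 46° = 275.78 × 1.0355
Depth = 285.57 m

286 m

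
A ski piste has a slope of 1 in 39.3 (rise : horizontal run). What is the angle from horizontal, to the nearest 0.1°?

tan θ = 1/39.3 = 0.0254
θ = arctan(0.0254) = 1.46°

1.5°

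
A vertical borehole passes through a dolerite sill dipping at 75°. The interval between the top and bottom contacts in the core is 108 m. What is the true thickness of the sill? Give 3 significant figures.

28.0 m

True thickness t = h · cos(dip) = 108 × cos 75°
t = 108 × 0.2588 = 27.952 m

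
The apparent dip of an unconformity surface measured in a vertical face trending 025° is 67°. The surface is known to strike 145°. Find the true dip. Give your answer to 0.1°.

69.8°

The section is 60° from the strike.
tan δ = tan α / sin β = tan 67° / sin 60° = 2.3559 / 0.8660 = 2.7203
true dip = arctan 2.7203 = 69.82°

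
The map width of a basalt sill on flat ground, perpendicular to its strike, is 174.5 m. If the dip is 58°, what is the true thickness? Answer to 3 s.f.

148 m

True thickness t = w · sin(dip) = 174.5 × sin 58°
t = 174.5 × 0.8480 = 147.984 m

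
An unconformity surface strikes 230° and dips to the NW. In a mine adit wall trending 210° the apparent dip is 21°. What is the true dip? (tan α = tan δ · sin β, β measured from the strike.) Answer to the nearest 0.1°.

The section is 20° from the strike.
tan δ = tan α / sin β = tan 21° / sin 20° = 0.3839 / 0.3420 = 1.1223
δ = arctan(1.1223) = 48.30°

48.3°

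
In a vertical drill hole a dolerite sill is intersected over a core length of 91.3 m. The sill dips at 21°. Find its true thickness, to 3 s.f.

True thickness t = h · cos(dip) = 91.3 × cos 21°
t = 91.3 × 0.9336 = 85.236 m

85.2 m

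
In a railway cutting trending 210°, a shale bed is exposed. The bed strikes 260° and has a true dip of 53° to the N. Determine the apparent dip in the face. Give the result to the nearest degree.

45°

The strike is 260° and the section trends 210°; the acute angle between them is β = 50°.
tan(apparent dip) = tan 53° · sin 50° = 1.0166
α = arctan(1.0166) = 45.47°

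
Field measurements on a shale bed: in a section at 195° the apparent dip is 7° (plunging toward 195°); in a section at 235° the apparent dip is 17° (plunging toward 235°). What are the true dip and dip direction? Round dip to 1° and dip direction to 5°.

true dip 19°, dip direction 265°

The two traces are lines in the plane: v₁ = (sin 195°·cos 7°, cos 195°·cos 7°, −sin 7°), v₂ = (sin 235°·cos 17°, cos 235°·cos 17°, −sin 17°).
n = v₁ × v₂ = (-0.213, -0.020, 0.610) (taken with n_z > 0).
Dip δ = arctan(|n_h|/n_z) = arctan(0.214/0.610) = 19.4°.
The horizontal component of n points toward azimuth atan2(n_x, n_y) = 265°, the dip direction.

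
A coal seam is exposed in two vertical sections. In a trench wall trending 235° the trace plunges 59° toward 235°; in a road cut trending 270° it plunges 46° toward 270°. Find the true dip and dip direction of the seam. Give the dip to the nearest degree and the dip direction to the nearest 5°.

The two traces are lines in the plane: v₁ = (sin 235°·cos 59°, cos 235°·cos 59°, −sin 59°), v₂ = (sin 270°·cos 46°, cos 270°·cos 46°, −sin 46°).
n = v₁ × v₂ = (-0.213, -0.292, 0.205) (taken with n_z > 0).
True dip = arccos(n_z / |n|) = arccos(0.4941) = 60.4°.
Dip direction = atan2(-0.213, -0.292) = 216° (azimuth of n's horizontal projection).

true dip 60°, dip direction 215°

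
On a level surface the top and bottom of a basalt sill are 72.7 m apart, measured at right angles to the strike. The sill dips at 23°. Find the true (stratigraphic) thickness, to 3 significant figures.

True thickness t = w · sin(dip) = 72.7 × sin 23°
t = 72.7 × 0.3907 = 28.406 m

28.4 m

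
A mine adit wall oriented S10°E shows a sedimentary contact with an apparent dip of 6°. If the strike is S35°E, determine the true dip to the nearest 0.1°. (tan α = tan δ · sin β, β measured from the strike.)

14.0°

β = acute angle between strike S35°E and section S10°E = 25°.
tan(true dip) = tan 6° / sin 25° = 0.2487
δ = arctan(0.2487) = 13.97°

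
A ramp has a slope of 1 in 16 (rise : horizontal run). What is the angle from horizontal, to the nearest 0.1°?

3.6°

tan θ = 1/16 = 0.0625
θ = arctan(0.0625) = 3.58°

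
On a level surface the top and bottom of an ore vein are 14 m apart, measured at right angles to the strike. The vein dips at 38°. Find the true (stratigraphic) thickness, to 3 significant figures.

8.62 m

True thickness t = w · sin(dip) = 14 × sin 38°
t = 14 × 0.6157 = 8.619 m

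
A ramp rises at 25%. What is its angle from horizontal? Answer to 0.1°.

14.0°

tan θ = 25/100 = 0.2500
θ = arctan(0.2500) = 14.04°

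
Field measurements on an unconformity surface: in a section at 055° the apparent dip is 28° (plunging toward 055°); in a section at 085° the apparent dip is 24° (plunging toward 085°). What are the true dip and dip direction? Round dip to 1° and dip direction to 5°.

The two traces are lines in the plane: v₁ = (sin 55°·cos 28°, cos 55°·cos 28°, −sin 28°), v₂ = (sin 85°·cos 24°, cos 85°·cos 24°, −sin 24°).
The plane normal is n = v₁ × v₂ ∝ (0.169, 0.133, 0.403).
True dip = arccos(n_z / |n|) = arccos(0.8826) = 28.0°.
Dip direction = azimuth of (n_x, n_y) = atan2(0.169, 0.133) = 52°.

true dip 28°, dip direction 050°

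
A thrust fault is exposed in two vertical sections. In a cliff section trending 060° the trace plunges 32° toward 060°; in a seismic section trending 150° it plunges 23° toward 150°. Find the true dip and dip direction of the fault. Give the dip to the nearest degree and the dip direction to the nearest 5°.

The two traces are lines in the plane: v₁ = (sin 60°·cos 32°, cos 60°·cos 32°, −sin 32°), v₂ = (sin 150°·cos 23°, cos 150°·cos 23°, −sin 23°).
n = v₁ × v₂ = (0.588, -0.043, 0.781) (taken with n_z > 0).
tan δ = √(n_x²+n_y²)/n_z = 0.590/0.781, so δ = 37.1°.
The horizontal component of n points toward azimuth atan2(n_x, n_y) = 94°, the dip direction.

true dip 37°, dip direction 095°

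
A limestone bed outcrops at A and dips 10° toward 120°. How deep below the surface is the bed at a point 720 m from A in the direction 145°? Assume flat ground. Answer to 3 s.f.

115 m

The hole lies 25° from the dip direction, so the down-dip offset is 720 × cos 25° = 652.54 m.
Depth = down-dip offset × tan(dip) = 652.54 × tan 10° = 652.54 × 0.1763
Depth = 115.06 m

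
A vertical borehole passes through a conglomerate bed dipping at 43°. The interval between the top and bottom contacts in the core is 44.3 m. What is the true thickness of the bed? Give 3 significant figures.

32.4 m

True thickness t = h · cos(dip) = 44.3 × cos 43°
t = 44.3 × 0.7314 = 32.399 m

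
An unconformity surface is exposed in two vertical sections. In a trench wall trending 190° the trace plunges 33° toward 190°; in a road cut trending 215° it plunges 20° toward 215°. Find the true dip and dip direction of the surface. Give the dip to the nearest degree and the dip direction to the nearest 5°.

The two traces are lines in the plane: v₁ = (sin 190°·cos 33°, cos 190°·cos 33°, −sin 33°), v₂ = (sin 215°·cos 20°, cos 215°·cos 20°, −sin 20°).
Cross product v₁ × v₂ gives the pole to the plane: n ∝ (0.137, -0.244, 0.333).
tan δ = √(n_x²+n_y²)/n_z = 0.279/0.333, so δ = 40.0°.
The horizontal component of n points toward azimuth atan2(n_x, n_y) = 151°, the dip direction.

true dip 40°, dip direction 150°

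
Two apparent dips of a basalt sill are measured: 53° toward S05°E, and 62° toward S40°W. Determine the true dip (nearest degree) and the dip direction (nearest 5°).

The two traces are lines in the plane: v₁ = (sin 175°·cos 53°, cos 175°·cos 53°, −sin 53°), v₂ = (sin 220°·cos 62°, cos 220°·cos 62°, −sin 62°).
The plane normal is n = v₁ × v₂ ∝ (-0.242, -0.287, 0.200).
tan δ = √(n_x²+n_y²)/n_z = 0.376/0.200, so δ = 62.0°.
Dip direction = azimuth of (n_x, n_y) = atan2(-0.242, -0.287) = 220°.

true dip 62°, dip direction 220°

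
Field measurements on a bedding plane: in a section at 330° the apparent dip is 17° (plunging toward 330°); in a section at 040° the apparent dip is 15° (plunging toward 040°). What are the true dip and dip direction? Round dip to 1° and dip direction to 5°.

The two traces are lines in the plane: v₁ = (sin 330°·cos 17°, cos 330°·cos 17°, −sin 17°), v₂ = (sin 40°·cos 15°, cos 40°·cos 15°, −sin 15°).
Cross product v₁ × v₂ gives the pole to the plane: n ∝ (-0.002, 0.305, 0.868).
Dip δ = arctan(|n_h|/n_z) = arctan(0.305/0.868) = 19.4°.
Dip direction = atan2(-0.002, 0.305) = 360° (azimuth of n's horizontal projection).

true dip 19°, dip direction 000°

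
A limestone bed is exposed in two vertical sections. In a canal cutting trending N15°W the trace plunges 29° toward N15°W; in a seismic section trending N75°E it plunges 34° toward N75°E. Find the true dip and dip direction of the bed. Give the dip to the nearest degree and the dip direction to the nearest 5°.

Represent each trace as a vector plunging at its apparent dip toward its trend (east-north-up frame): v₁ = (-0.226, 0.845, -0.485), v₂ = (0.801, 0.215, -0.559).
n = v₁ × v₂ = (0.368, 0.515, 0.725) (taken with n_z > 0).
Dip δ = arctan(|n_h|/n_z) = arctan(0.633/0.725) = 41.1°.
The horizontal component of n points toward azimuth atan2(n_x, n_y) = 36°, the dip direction.

true dip 41°, dip direction 035°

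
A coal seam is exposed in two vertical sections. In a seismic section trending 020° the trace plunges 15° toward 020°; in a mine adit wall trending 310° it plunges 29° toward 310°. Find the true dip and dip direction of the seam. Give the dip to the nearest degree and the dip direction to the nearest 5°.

The two traces are lines in the plane: v₁ = (sin 20°·cos 15°, cos 20°·cos 15°, −sin 15°), v₂ = (sin 310°·cos 29°, cos 310°·cos 29°, −sin 29°).
n = v₁ × v₂ = (-0.295, 0.334, 0.794) (taken with n_z > 0).
Dip δ = arctan(|n_h|/n_z) = arctan(0.445/0.794) = 29.3°.
Dip direction = atan2(-0.295, 0.334) = 319° (azimuth of n's horizontal projection).

true dip 29°, dip direction 320°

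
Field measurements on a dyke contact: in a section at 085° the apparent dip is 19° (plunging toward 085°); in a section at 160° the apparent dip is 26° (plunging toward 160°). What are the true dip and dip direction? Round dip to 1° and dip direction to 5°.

true dip 28°, dip direction 135°

Each apparent-dip line lies in the plane. As unit vectors (x east, y north, z up), v₁ plunges 19°→085° and v₂ plunges 26°→160°.
Cross product v₁ × v₂ gives the pole to the plane: n ∝ (0.311, -0.313, 0.821).
tan δ = √(n_x²+n_y²)/n_z = 0.441/0.821, so δ = 28.3°.
Dip direction = azimuth of (n_x, n_y) = atan2(0.311, -0.313) = 135°.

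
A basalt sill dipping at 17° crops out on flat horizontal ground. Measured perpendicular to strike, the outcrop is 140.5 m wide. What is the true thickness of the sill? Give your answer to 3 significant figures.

True thickness t = w · sin(dip) = 140.5 × sin 17°
t = 140.5 × 0.2924 = 41.078 m

41.1 m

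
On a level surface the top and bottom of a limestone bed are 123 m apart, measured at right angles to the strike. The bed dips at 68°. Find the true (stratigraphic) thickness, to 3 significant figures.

True thickness t = w · sin(dip) = 123 × sin 68°
t = 123 × 0.9272 = 114.044 m

114 m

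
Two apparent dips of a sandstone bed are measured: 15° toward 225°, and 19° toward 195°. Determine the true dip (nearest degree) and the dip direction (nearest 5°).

The two traces are lines in the plane: v₁ = (sin 225°·cos 15°, cos 225°·cos 15°, −sin 15°), v₂ = (sin 195°·cos 19°, cos 195°·cos 19°, −sin 19°).
The plane normal is n = v₁ × v₂ ∝ (-0.014, -0.159, 0.457).
True dip = arccos(n_z / |n|) = arccos(0.9440) = 19.3°.
The horizontal component of n points toward azimuth atan2(n_x, n_y) = 185°, the dip direction.

true dip 19°, dip direction 185°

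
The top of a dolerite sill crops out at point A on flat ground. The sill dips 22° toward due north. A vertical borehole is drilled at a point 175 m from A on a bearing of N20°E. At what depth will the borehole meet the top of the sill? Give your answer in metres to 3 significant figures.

66.4 m

The hole lies 20° from the dip direction, so the down-dip offset is 175 × cos 20° = 164.45 m.
Depth = down-dip offset × tan(dip) = 164.45 × tan 22° = 164.45 × 0.4040
Depth = 66.44 m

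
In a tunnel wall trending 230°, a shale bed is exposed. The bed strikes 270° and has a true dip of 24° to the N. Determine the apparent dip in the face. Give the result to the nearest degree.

16°

Angle between strike (270°) and section (230°): β = 40°.
tan α = tan 24° × sin 40° = 0.4452 × 0.6428 = 0.2862
α = arctan(0.2862) = 15.97°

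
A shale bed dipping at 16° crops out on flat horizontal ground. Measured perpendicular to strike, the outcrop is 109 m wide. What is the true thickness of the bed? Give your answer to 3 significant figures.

True thickness t = w · sin(dip) = 109 × sin 16°
t = 109 × 0.2756 = 30.044 m

30.0 m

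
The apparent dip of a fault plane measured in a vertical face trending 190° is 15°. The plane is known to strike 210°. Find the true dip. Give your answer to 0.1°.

The section is 20° from the strike.
tan δ = tan α / sin β = tan 15° / sin 20° = 0.2679 / 0.3420 = 0.7834
δ = arctan(0.7834) = 38.08°

38.1°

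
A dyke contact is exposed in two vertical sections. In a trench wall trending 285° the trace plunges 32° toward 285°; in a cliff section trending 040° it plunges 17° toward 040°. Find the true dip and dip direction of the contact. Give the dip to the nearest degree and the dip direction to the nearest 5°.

Each apparent-dip line lies in the plane. As unit vectors (x east, y north, z up), v₁ plunges 32°→285° and v₂ plunges 17°→040°.
The plane normal is n = v₁ × v₂ ∝ (-0.324, 0.565, 0.735).
True dip = arccos(n_z / |n|) = arccos(0.7483) = 41.6°.
The horizontal component of n points toward azimuth atan2(n_x, n_y) = 330°, the dip direction.

true dip 42°, dip direction 330°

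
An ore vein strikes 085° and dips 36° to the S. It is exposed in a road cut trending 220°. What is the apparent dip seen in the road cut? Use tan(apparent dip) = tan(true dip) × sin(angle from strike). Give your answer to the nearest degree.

Angle between strike (085°) and section (220°): β = 45°.
tan α = tan 36° × sin 45° = 0.7265 × 0.7071 = 0.5137
α = arctan(0.5137) = 27.19°

27°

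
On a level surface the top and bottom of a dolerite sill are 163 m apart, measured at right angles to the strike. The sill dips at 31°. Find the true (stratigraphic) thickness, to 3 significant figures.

84.0 m

True thickness t = w · sin(dip) = 163 × sin 31°
t = 163 × 0.5150 = 83.951 m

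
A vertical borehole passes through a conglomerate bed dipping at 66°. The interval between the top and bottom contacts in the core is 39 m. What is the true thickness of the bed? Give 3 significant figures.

15.9 m

True thickness t = h · cos(dip) = 39 × cos 66°
t = 39 × 0.4067 = 15.863 m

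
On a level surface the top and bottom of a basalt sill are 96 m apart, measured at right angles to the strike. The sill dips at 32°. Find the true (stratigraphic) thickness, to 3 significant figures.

True thickness t = w · sin(dip) = 96 × sin 32°
t = 96 × 0.5299 = 50.872 m

50.9 m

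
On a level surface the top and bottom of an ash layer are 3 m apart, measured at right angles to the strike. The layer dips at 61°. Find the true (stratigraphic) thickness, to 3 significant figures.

True thickness t = w · sin(dip) = 3 × sin 61°
t = 3 × 0.8746 = 2.624 m

2.62 m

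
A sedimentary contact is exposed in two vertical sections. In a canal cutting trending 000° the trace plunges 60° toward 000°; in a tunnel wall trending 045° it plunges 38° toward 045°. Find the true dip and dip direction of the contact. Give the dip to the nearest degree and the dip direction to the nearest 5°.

true dip 62°, dip direction 340°

Each apparent-dip line lies in the plane. As unit vectors (x east, y north, z up), v₁ plunges 60°→000° and v₂ plunges 38°→045°.
n = v₁ × v₂ = (-0.175, 0.483, 0.279) (taken with n_z > 0).
tan δ = √(n_x²+n_y²)/n_z = 0.513/0.279, so δ = 61.5°.
The horizontal component of n points toward azimuth atan2(n_x, n_y) = 340°, the dip direction.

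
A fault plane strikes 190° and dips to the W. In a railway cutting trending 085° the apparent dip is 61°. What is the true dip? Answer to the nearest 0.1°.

61.8°

β = acute angle between strike 190° and section 085° = 75°.
tan δ = tan α / sin β = tan 61° / sin 75° = 1.8040 / 0.9659 = 1.8677
true dip = arctan 1.8677 = 61.83°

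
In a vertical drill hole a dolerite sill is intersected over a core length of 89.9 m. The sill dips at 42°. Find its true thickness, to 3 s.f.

66.8 m

True thickness t = h · cos(dip) = 89.9 × cos 42°
t = 89.9 × 0.7431 = 66.809 m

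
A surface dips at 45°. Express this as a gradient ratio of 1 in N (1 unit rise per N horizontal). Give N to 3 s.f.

1 in 1.00

1 : N means tan θ = 1/N, so N = 1/tan 45° = 1/1.0000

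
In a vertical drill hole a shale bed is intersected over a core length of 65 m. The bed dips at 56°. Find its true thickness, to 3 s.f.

36.3 m

True thickness t = h · cos(dip) = 65 × cos 56°
t = 65 × 0.5592 = 36.348 m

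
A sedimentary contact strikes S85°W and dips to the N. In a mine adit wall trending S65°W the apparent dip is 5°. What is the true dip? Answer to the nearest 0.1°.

The section is 20° from the strike.
tan δ = tan α / sin β = tan 5° / sin 20° = 0.0875 / 0.3420 = 0.2558
true dip = arctan 0.2558 = 14.35°

14.3°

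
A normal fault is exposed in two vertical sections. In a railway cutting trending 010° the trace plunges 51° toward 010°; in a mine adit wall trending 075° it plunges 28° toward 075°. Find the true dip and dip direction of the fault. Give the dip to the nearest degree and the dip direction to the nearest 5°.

Each apparent-dip line lies in the plane. As unit vectors (x east, y north, z up), v₁ plunges 51°→010° and v₂ plunges 28°→075°.
The plane normal is n = v₁ × v₂ ∝ (0.113, 0.611, 0.504).
True dip = arccos(n_z / |n|) = arccos(0.6293) = 51.0°.
Dip direction = azimuth of (n_x, n_y) = atan2(0.113, 0.611) = 11°.

true dip 51°, dip direction 010°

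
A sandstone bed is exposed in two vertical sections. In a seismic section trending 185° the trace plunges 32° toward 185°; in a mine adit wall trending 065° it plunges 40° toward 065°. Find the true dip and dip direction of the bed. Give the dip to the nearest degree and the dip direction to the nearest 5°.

The two traces are lines in the plane: v₁ = (sin 185°·cos 32°, cos 185°·cos 32°, −sin 32°), v₂ = (sin 65°·cos 40°, cos 65°·cos 40°, −sin 40°).
The plane normal is n = v₁ × v₂ ∝ (0.715, -0.415, 0.563).
True dip = arccos(n_z / |n|) = arccos(0.5627) = 55.8°.
The horizontal component of n points toward azimuth atan2(n_x, n_y) = 120°, the dip direction.

true dip 56°, dip direction 120°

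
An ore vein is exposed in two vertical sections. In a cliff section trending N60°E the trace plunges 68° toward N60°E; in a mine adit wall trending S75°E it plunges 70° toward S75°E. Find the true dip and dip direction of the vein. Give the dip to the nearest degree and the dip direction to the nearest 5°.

true dip 71°, dip direction 090°

Each apparent-dip line lies in the plane. As unit vectors (x east, y north, z up), v₁ plunges 68°→N60°E and v₂ plunges 70°→S75°E.
The plane normal is n = v₁ × v₂ ∝ (0.258, 0.001, 0.091).
True dip = arccos(n_z / |n|) = arccos(0.3312) = 70.7°.
Dip direction = azimuth of (n_x, n_y) = atan2(0.258, 0.001) = 90°.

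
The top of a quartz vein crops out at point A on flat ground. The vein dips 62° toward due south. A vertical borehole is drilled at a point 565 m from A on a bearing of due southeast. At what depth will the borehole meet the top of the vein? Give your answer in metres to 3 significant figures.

The hole lies 45° from the dip direction, so the down-dip offset is 565 × cos 45° = 399.52 m.
Depth = down-dip offset × tan(dip) = 399.52 × tan 62° = 399.52 × 1.8807
Depth = 751.38 m

751 m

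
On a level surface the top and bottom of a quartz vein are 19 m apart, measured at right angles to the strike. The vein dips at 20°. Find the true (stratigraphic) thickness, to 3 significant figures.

6.50 m

True thickness t = w · sin(dip) = 19 × sin 20°
t = 19 × 0.3420 = 6.498 m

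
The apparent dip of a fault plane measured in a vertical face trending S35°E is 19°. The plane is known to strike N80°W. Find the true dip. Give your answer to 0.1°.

26.0°

β = acute angle between strike N80°W and section S35°E = 45°.
tan δ = tan α / sin β = tan 19° / sin 45° = 0.3443 / 0.7071 = 0.4870
true dip = arctan 0.4870 = 25.96°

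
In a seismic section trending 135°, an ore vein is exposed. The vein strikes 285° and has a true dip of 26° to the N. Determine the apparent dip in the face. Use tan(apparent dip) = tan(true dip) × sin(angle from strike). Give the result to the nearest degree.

Angle between strike (285°) and section (135°): β = 30°.
tan α = tan 26° × sin 30° = 0.4877 × 0.5000 = 0.2439
α = arctan(0.2439) = 13.71°

14°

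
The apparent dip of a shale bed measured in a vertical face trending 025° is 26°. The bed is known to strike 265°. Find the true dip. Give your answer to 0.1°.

β = acute angle between strike 265° and section 025° = 60°.
tan(true dip) = tan 26° / sin 60° = 0.5632
δ = arctan(0.5632) = 29.39°

29.4°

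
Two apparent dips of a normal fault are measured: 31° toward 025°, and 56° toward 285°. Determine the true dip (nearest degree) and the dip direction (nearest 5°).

Each apparent-dip line lies in the plane. As unit vectors (x east, y north, z up), v₁ plunges 31°→025° and v₂ plunges 56°→285°.
Cross product v₁ × v₂ gives the pole to the plane: n ∝ (-0.570, 0.579, 0.472).
True dip = arccos(n_z / |n|) = arccos(0.5027) = 59.8°.
Dip direction = azimuth of (n_x, n_y) = atan2(-0.570, 0.579) = 315°.

true dip 60°, dip direction 315°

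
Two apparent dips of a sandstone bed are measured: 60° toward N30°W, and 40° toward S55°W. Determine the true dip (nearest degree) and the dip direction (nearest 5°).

true dip 63°, dip direction 300°

Each apparent-dip line lies in the plane. As unit vectors (x east, y north, z up), v₁ plunges 60°→N30°W and v₂ plunges 40°→S55°W.
Cross product v₁ × v₂ gives the pole to the plane: n ∝ (-0.659, 0.383, 0.382).
tan δ = √(n_x²+n_y²)/n_z = 0.762/0.382, so δ = 63.4°.
Dip direction = atan2(-0.659, 0.383) = 300° (azimuth of n's horizontal projection).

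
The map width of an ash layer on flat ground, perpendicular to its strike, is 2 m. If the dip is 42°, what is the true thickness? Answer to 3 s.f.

True thickness t = w · sin(dip) = 2 × sin 42°
t = 2 × 0.6691 = 1.338 m

1.34 m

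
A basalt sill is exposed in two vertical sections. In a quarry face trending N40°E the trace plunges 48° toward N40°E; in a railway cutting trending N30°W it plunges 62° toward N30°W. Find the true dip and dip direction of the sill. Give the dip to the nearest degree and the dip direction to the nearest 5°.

true dip 63°, dip direction 345°

The two traces are lines in the plane: v₁ = (sin 40°·cos 48°, cos 40°·cos 48°, −sin 48°), v₂ = (sin 330°·cos 62°, cos 330°·cos 62°, −sin 62°).
n = v₁ × v₂ = (-0.150, 0.554, 0.295) (taken with n_z > 0).
tan δ = √(n_x²+n_y²)/n_z = 0.574/0.295, so δ = 62.8°.
Dip direction = azimuth of (n_x, n_y) = atan2(-0.150, 0.554) = 345°.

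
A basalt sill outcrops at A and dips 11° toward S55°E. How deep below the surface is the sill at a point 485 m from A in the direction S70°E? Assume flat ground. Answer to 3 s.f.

The hole lies 15° from the dip direction, so the down-dip offset is 485 × cos 15° = 468.47 m.
Depth = down-dip offset × tan(dip) = 468.47 × tan 11° = 468.47 × 0.1944
Depth = 91.06 m

91.1 m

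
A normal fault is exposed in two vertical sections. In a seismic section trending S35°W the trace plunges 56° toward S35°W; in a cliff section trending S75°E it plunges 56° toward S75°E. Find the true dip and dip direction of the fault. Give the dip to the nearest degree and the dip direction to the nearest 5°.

true dip 69°, dip direction 160°

Represent each trace as a vector plunging at its apparent dip toward its trend (east-north-up frame): v₁ = (-0.321, -0.458, -0.829), v₂ = (0.540, -0.145, -0.829).
Cross product v₁ × v₂ gives the pole to the plane: n ∝ (0.260, -0.714, 0.294).
Dip δ = arctan(|n_h|/n_z) = arctan(0.760/0.294) = 68.8°.
Dip direction = azimuth of (n_x, n_y) = atan2(0.260, -0.714) = 160°.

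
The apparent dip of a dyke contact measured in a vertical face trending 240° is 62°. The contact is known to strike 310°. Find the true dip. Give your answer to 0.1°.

β = acute angle between strike 310° and section 240° = 70°.
tan(true dip) = tan 62° / sin 70° = 2.0014
true dip = arctan 2.0014 = 63.45°

63.5°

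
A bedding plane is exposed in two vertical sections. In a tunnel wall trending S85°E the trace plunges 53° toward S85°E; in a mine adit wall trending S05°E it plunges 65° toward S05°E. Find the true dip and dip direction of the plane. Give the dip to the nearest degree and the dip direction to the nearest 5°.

The two traces are lines in the plane: v₁ = (sin 95°·cos 53°, cos 95°·cos 53°, −sin 53°), v₂ = (sin 175°·cos 65°, cos 175°·cos 65°, −sin 65°).
n = v₁ × v₂ = (0.289, -0.514, 0.250) (taken with n_z > 0).
Dip δ = arctan(|n_h|/n_z) = arctan(0.589/0.250) = 67.0°.
The horizontal component of n points toward azimuth atan2(n_x, n_y) = 151°, the dip direction.

true dip 67°, dip direction 150°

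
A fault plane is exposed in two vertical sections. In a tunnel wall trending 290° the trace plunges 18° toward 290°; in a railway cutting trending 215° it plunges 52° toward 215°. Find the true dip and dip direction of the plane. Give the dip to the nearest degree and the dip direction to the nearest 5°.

true dip 52°, dip direction 215°

The two traces are lines in the plane: v₁ = (sin 290°·cos 18°, cos 290°·cos 18°, −sin 18°), v₂ = (sin 215°·cos 52°, cos 215°·cos 52°, −sin 52°).
Cross product v₁ × v₂ gives the pole to the plane: n ∝ (-0.412, -0.595, 0.566).
True dip = arccos(n_z / |n|) = arccos(0.6157) = 52.0°.
Dip direction = atan2(-0.412, -0.595) = 215° (azimuth of n's horizontal projection).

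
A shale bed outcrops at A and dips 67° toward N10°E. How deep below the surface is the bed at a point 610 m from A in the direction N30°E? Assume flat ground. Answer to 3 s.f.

The hole lies 20° from the dip direction, so the down-dip offset is 610 × cos 20° = 573.21 m.
Depth = down-dip offset × tan(dip) = 573.21 × tan 67° = 573.21 × 2.3559
Depth = 1350.40 m

1350 m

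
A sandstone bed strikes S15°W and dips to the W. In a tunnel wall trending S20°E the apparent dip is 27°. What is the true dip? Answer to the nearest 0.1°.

The section is 35° from the strike.
tan δ = tan α / sin β = tan 27° / sin 35° = 0.5095 / 0.5736 = 0.8883
true dip = arctan 0.8883 = 41.62°

41.6°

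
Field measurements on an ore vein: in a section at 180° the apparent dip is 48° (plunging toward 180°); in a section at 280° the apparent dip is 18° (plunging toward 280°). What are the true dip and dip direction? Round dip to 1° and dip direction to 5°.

Represent each trace as a vector plunging at its apparent dip toward its trend (east-north-up frame): v₁ = (0.000, -0.669, -0.743), v₂ = (-0.937, 0.165, -0.309).
Cross product v₁ × v₂ gives the pole to the plane: n ∝ (-0.330, -0.696, 0.627).
tan δ = √(n_x²+n_y²)/n_z = 0.770/0.627, so δ = 50.9°.
Dip direction = atan2(-0.330, -0.696) = 205° (azimuth of n's horizontal projection).

true dip 51°, dip direction 205°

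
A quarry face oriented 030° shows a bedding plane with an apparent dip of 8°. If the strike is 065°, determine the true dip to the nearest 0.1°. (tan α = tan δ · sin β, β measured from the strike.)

13.8°

The section is 35° from the strike.
tan(true dip) = tan 8° / sin 35° = 0.2450
true dip = arctan 0.2450 = 13.77°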